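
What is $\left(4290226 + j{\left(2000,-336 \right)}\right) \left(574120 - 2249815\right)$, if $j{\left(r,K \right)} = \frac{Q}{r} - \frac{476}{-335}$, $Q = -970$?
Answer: $- \frac{19266819691925799}{2680} \approx -7.1891 \cdot 10^{12}$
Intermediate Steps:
$j{\left(r,K \right)} = \frac{476}{335} - \frac{970}{r}$ ($j{\left(r,K \right)} = - \frac{970}{r} - \frac{476}{-335} = - \frac{970}{r} - - \frac{476}{335} = - \frac{970}{r} + \frac{476}{335} = \frac{476}{335} - \frac{970}{r}$)
$\left(4290226 + j{\left(2000,-336 \right)}\right) \left(574120 - 2249815\right) = \left(4290226 + \left(\frac{476}{335} - \frac{970}{2000}\right)\right) \left(574120 - 2249815\right) = \left(4290226 + \left(\frac{476}{335} - \frac{97}{200}\right)\right) \left(-1675695\right) = \left(4290226 + \frac{12541}{13400}\right) \left(-1675695\right) = \frac{57489040941}{13400} \left(-1675695\right) = - \frac{19266819691925799}{2680}$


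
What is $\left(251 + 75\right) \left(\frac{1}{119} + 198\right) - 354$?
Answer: $\frac{7639412}{119} \approx 64197.0$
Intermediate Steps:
$\left(251 + 75\right) \left(\frac{1}{119} + 198\right) - 354 = 326 \left(\frac{1}{119} + 198\right) - 354 = 326 \cdot \frac{23563}{119} - 354 = \frac{7681538}{119} - 354 = \frac{7639412}{119}$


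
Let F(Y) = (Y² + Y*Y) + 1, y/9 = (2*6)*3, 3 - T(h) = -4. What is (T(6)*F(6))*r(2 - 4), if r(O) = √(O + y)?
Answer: 511*√322 ≈ 9169.6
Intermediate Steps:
T(h) = 7 (T(h) = 3 - 1*(-4) = 3 + 4 = 7)
y = 324 (y = 9*((2*6)*3) = 9*(12*3) = 9*36 = 324)
r(O) = √(324 + O) (r(O) = √(O + 324) = √(324 + O))
F(Y) = 1 + 2*Y² (F(Y) = (Y² + Y²) + 1 = 2*Y² + 1 = 1 + 2*Y²)
(T(6)*F(6))*r(2 - 4) = (7*(1 + 2*6²))*√(324 + (2 - 4)) = (7*(1 + 2*36))*√(324 - 2) = (7*(1 + 72))*√322 = (7*73)*√322 = 511*√322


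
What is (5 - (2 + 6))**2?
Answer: 9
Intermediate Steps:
(5 - (2 + 6))**2 = (5 - 1*8)**2 = (5 - 8)**2 = (-3)**2 = 9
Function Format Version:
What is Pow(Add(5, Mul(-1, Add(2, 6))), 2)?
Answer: 9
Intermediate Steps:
Pow(Add(5, Mul(-1, Add(2, 6))), 2) = Pow(Add(5, Mul(-1, 8)), 2) = Pow(Add(5, -8), 2) = Pow(-3, 2) = 9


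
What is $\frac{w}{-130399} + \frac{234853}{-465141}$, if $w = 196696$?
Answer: $- \frac{122115970483}{60653921259} \approx -2.0133$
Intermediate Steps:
$\frac{w}{-130399} + \frac{234853}{-465141} = \frac{196696}{-130399} + \frac{234853}{-465141} = 196696 \left(- \frac{1}{130399}\right) + 234853 \left(- \frac{1}{465141}\right) = - \frac{196696}{130399} - \frac{234853}{465141} = - \frac{122115970483}{60653921259}$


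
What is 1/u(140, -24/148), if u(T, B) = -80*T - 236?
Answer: -1/11436 ≈ -8.7443e-5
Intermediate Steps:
u(T, B) = -236 - 80*T
1/u(140, -24/148) = 1/(-236 - 80*140) = 1/(-236 - 11200) = 1/(-11436) = -1/11436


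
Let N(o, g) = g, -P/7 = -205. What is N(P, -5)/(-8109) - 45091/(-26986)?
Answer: 365777849/218829474 ≈ 1.6715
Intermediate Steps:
P = 1435 (P = -7*(-205) = 1435)
N(P, -5)/(-8109) - 45091/(-26986) = -5/(-8109) - 45091/(-26986) = -5*(-1/8109) - 45091*(-1/26986) = 5/8109 + 45091/26986 = 365777849/218829474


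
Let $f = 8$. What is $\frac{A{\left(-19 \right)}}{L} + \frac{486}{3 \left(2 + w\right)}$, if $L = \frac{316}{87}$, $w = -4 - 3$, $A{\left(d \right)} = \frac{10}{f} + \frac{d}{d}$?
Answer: $- \frac{200853}{6320} \approx -31.781$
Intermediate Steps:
$A{\left(d \right)} = \frac{9}{4}$ ($A{\left(d \right)} = \frac{10}{8} + \frac{d}{d} = 10 \cdot \frac{1}{8} + 1 = \frac{5}{4} + 1 = \frac{9}{4}$)
$w = -7$
$L = \frac{316}{87}$ ($L = 316 \cdot \frac{1}{87} = \frac{316}{87} \approx 3.6322$)
$\frac{A{\left(-19 \right)}}{L} + \frac{486}{3 \left(2 + w\right)} = \frac{9}{4 \cdot \frac{316}{87}} + \frac{486}{3 \left(2 - 7\right)} = \frac{9}{4} \cdot \frac{87}{316} + \frac{486}{3 \left(-5\right)} = \frac{783}{1264} + \frac{486}{-15} = \frac{783}{1264} + 486 \left(- \frac{1}{15}\right) = \frac{783}{1264} - \frac{162}{5} = - \frac{200853}{6320}$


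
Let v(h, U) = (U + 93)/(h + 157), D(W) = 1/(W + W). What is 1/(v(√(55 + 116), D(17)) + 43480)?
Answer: 1230351660734/53496424339126009 + 322626*√19/53496424339126009 ≈ 2.2999e-5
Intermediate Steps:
D(W) = 1/(2*W)
v(h, U) = (93 + U)/(157 + h)
1/(v(√(55 + 116), D(17)) + 43480) = 1/((93 + (½)/17)/(157 + √(55 + 116)) + 43480) = 1/((93 + (½)*(1/17))/(157 + √171) + 43480) = 1/((93 + 1/34)/(157 + 3*√19) + 43480) = 1/((3163/34)/(157 + 3*√19) + 43480) = 1/(3163/(34*(157 + 3*√19)) + 43480) = 1/(43480 + 3163/(34*(157 + 3*√19)))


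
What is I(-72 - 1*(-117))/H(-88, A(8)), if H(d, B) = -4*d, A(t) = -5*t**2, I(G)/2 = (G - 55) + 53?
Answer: 43/176 ≈ 0.24432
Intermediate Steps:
I(G) = -4 + 2*G (I(G) = 2*((G - 55) + 53) = 2*((-55 + G) + 53) = 2*(-2 + G) = -4 + 2*G)
I(-72 - 1*(-117))/H(-88, A(8)) = (-4 + 2*(-72 - 1*(-117)))/((-4*(-88))) = (-4 + 2*(-72 + 117))/352 = (-4 + 2*45)*(1/352) = (-4 + 90)*(1/352) = 86*(1/352) = 43/176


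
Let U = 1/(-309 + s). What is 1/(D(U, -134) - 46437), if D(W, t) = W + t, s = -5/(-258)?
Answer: -79717/3712500665 ≈ -2.1473e-5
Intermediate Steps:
s = 5/258 (s = -5*(-1/258) = 5/258 ≈ 0.019380)
U = -258/79717 (U = 1/(-309 + 5/258) = 1/(-79717/258) = -258/79717 ≈ -0.0032365)
1/(D(U, -134) - 46437) = 1/((-258/79717 - 134) - 46437) = 1/(-10682336/79717 - 46437) = 1/(-3712500665/79717) = -79717/3712500665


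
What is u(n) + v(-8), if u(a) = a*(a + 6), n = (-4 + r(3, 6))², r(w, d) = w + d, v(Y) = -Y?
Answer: 783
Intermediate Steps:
r(w, d) = d + w
n = 25 (n = (-4 + (6 + 3))² = (-4 + 9)² = 5² = 25)
u(a) = a*(6 + a)
u(n) + v(-8) = 25*(6 + 25) - 1*(-8) = 25*31 + 8 = 775 + 8 = 783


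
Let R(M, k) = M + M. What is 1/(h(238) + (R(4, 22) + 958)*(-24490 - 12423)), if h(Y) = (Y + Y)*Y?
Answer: -1/35544670 ≈ -2.8134e-8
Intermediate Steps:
R(M, k) = 2*M
h(Y) = 2*Y**2 (h(Y) = (2*Y)*Y = 2*Y**2)
1/(h(238) + (R(4, 22) + 958)*(-24490 - 12423)) = 1/(2*238**2 + (2*4 + 958)*(-24490 - 12423)) = 1/(2*56644 + (8 + 958)*(-36913)) = 1/(113288 + 966*(-36913)) = 1/(113288 - 35657958) = 1/(-35544670) = -1/35544670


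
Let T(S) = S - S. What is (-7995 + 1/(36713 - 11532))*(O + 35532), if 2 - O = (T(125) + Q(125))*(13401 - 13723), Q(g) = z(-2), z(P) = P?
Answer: -7024127859660/25181 ≈ -2.7895e+8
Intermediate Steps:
T(S) = 0
Q(g) = -2
O = -642 (O = 2 - (0 - 2)*(13401 - 13723) = 2 - (-2)*(-322) = 2 - 1*644 = 2 - 644 = -642)
(-7995 + 1/(36713 - 11532))*(O + 35532) = (-7995 + 1/(36713 - 11532))*(-642 + 35532) = (-7995 + 1/25181)*34890 = -201322094/25181*34890 = -7024127859660/25181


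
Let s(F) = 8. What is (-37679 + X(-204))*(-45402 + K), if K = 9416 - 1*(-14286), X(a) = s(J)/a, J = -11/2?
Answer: 41699392700/51 ≈ 8.1764e+8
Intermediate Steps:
J = -11/2 (J = -11*1/2 = -11/2 ≈ -5.5000)
X(a) = 8/a
K = 23702 (K = 9416 + 14286 = 23702)
(-37679 + X(-204))*(-45402 + K) = (-37679 + 8/(-204))*(-45402 + 23702) = (-37679 + 8*(-1/204))*(-21700) = (-37679 - 2/51)*(-21700) = -1921631/51*(-21700) = 41699392700/51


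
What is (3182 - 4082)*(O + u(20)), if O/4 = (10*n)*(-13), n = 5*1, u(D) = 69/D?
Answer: 2336895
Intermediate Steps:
n = 5
O = -2600 (O = 4*((10*5)*(-13)) = 4*(50*(-13)) = 4*(-650) = -2600)
(3182 - 4082)*(O + u(20)) = (3182 - 4082)*(-2600 + 69/20) = -900*(-2600 + 69*(1/20)) = -900*(-2600 + 69/20) = -900*(-51931/20) = 2336895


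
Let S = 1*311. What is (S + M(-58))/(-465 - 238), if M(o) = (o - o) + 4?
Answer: -315/703 ≈ -0.44808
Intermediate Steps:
S = 311
M(o) = 4 (M(o) = 0 + 4 = 4)
(S + M(-58))/(-465 - 238) = (311 + 4)/(-465 - 238) = 315/(-703) = 315*(-1/703) = -315/703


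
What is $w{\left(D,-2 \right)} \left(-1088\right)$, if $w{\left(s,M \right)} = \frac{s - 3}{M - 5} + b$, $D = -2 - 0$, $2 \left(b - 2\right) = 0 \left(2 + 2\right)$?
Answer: $- \frac{20672}{7} \approx -2953.1$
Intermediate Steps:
$b = 2$ ($b = 2 + \frac{0 \left(2 + 2\right)}{2} = 2 + \frac{0 \cdot 4}{2} = 2 + \frac{1}{2} \cdot 0 = 2 + 0 = 2$)
$D = -2$ ($D = -2 + 0 = -2$)
$w{\left(s,M \right)} = 2 + \frac{-3 + s}{-5 + M}$ ($w{\left(s,M \right)} = \frac{s - 3}{M - 5} + 2 = \frac{-3 + s}{-5 + M} + 2 = 2 + \frac{-3 + s}{-5 + M}$)
$w{\left(D,-2 \right)} \left(-1088\right) = \frac{-13 - 2 + 2 \left(-2\right)}{-5 - 2} \left(-1088\right) = \frac{-13 - 2 - 4}{-7} \left(-1088\right) = \left(- \frac{1}{7}\right) \left(-19\right) \left(-1088\right) = \frac{19}{7} \left(-1088\right) = - \frac{20672}{7}$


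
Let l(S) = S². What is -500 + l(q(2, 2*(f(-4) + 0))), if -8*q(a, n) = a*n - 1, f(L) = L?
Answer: -31711/64 ≈ -495.48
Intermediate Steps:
q(a, n) = ⅛ - a*n/8 (q(a, n) = -(a*n - 1)/8 = -(-1 + a*n)/8 = ⅛ - a*n/8)
-500 + l(q(2, 2*(f(-4) + 0))) = -500 + (⅛ - ⅛*2*2*(-4 + 0))² = -500 + (⅛ - ⅛*2*2*(-4))² = -500 + (⅛ - ⅛*2*(-8))² = -500 + (⅛ + 2)² = -500 + (17/8)² = -500 + 289/64 = -31711/64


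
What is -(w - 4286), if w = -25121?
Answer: 29407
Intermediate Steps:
-(w - 4286) = -(-25121 - 4286) = -1*(-29407) = 29407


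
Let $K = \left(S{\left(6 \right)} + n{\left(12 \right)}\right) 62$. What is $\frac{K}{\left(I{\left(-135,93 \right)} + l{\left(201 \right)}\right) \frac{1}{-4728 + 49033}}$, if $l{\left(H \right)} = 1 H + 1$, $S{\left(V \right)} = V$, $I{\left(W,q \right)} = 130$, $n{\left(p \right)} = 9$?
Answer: $\frac{20601825}{166} \approx 1.2411 \cdot 10^{5}$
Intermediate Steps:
$l{\left(H \right)} = 1 + H$ ($l{\left(H \right)} = H + 1 = 1 + H$)
$K = 930$ ($K = \left(6 + 9\right) 62 = 15 \cdot 62 = 930$)
$\frac{K}{\left(I{\left(-135,93 \right)} + l{\left(201 \right)}\right) \frac{1}{-4728 + 49033}} = \frac{930}{\left(130 + \left(1 + 201\right)\right) \frac{1}{-4728 + 49033}} = \frac{930}{\left(130 + 202\right) \frac{1}{44305}} = \frac{930}{332 \cdot \frac{1}{44305}} = \frac{930}{\frac{332}{44305}} = 930 \cdot \frac{44305}{332} = \frac{20601825}{166}$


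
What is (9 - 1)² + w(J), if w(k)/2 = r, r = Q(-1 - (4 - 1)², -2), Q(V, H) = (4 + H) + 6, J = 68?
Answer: 80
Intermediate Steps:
Q(V, H) = 10 + H
r = 8 (r = 10 - 2 = 8)
w(k) = 16 (w(k) = 2*8 = 16)
(9 - 1)² + w(J) = (9 - 1)² + 16 = 8² + 16 = 64 + 16 = 80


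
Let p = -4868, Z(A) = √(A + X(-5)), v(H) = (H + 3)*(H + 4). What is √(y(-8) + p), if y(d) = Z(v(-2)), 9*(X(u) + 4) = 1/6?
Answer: √(-175248 + 2*I*√642)/6 ≈ 0.010088 + 69.771*I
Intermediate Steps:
X(u) = -215/54 (X(u) = -4 + (⅑)/6 = -4 + (⅑)*(⅙) = -4 + 1/54 = -215/54)
v(H) = (3 + H)*(4 + H)
Z(A) = √(-215/54 + A) (Z(A) = √(A - 215/54) = √(-215/54 + A))
y(d) = I*√642/18 (y(d) = √(-1290 + 324*(12 + (-2)² + 7*(-2)))/18 = √(-1290 + 324*(12 + 4 - 14))/18 = √(-1290 + 324*2)/18 = √(-1290 + 648)/18 = √(-642)/18 = (I*√642)/18 = I*√642/18)
√(y(-8) + p) = √(I*√642/18 - 4868) = √(-4868 + I*√642/18)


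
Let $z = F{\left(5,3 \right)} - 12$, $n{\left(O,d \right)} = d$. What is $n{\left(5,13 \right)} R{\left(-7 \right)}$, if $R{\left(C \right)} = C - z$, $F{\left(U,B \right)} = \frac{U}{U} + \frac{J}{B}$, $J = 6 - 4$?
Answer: $\frac{130}{3} \approx 43.333$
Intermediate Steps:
$J = 2$ ($J = 6 - 4 = 2$)
$F{\left(U,B \right)} = 1 + \frac{2}{B}$ ($F{\left(U,B \right)} = \frac{U}{U} + \frac{2}{B} = 1 + \frac{2}{B}$)
$z = - \frac{31}{3}$ ($z = \frac{2 + 3}{3} - 12 = \frac{1}{3} \cdot 5 - 12 = \frac{5}{3} - 12 = - \frac{31}{3} \approx -10.333$)
$R{\left(C \right)} = \frac{31}{3} + C$ ($R{\left(C \right)} = C - - \frac{31}{3} = C + \frac{31}{3} = \frac{31}{3} + C$)
$n{\left(5,13 \right)} R{\left(-7 \right)} = 13 \left(\frac{31}{3} - 7\right) = 13 \cdot \frac{10}{3} = \frac{130}{3}$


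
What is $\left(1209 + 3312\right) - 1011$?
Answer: $3510$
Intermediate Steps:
$\left(1209 + 3312\right) - 1011 = 4521 - 1011 = 3510$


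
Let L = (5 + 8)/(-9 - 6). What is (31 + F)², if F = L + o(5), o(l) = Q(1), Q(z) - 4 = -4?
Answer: 204304/225 ≈ 908.02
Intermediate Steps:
Q(z) = 0 (Q(z) = 4 - 4 = 0)
o(l) = 0
L = -13/15 (L = 13/(-15) = 13*(-1/15) = -13/15 ≈ -0.86667)
F = -13/15 (F = -13/15 + 0 = -13/15 ≈ -0.86667)
(31 + F)² = (31 - 13/15)² = (452/15)² = 204304/225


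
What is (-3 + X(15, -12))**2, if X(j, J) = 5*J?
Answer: 3969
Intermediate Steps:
(-3 + X(15, -12))**2 = (-3 + 5*(-12))**2 = (-3 - 60)**2 = (-63)**2 = 3969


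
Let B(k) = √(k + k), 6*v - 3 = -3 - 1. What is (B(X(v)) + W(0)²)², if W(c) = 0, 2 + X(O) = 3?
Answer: 2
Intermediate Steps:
v = -⅙ (v = ½ + (-3 - 1)/6 = ½ + (⅙)*(-4) = ½ - ⅔ = -⅙ ≈ -0.16667)
X(O) = 1 (X(O) = -2 + 3 = 1)
B(k) = √2*√k (B(k) = √(2*k) = √2*√k)
(B(X(v)) + W(0)²)² = (√2*√1 + 0²)² = (√2*1 + 0)² = (√2 + 0)² = (√2)² = 2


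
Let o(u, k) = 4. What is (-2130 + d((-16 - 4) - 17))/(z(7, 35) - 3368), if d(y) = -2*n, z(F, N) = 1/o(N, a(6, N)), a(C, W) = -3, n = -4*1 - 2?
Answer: 8472/13471 ≈ 0.62891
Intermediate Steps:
n = -6 (n = -4 - 2 = -6)
z(F, N) = ¼ (z(F, N) = 1/4 = ¼)
d(y) = 12 (d(y) = -2*(-6) = 12)
(-2130 + d((-16 - 4) - 17))/(z(7, 35) - 3368) = (-2130 + 12)/(¼ - 3368) = -2118/(-13471/4) = -2118*(-4/13471) = 8472/13471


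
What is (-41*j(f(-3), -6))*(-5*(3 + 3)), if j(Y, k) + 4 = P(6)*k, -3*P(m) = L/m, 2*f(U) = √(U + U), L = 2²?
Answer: -3280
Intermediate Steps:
L = 4
f(U) = √2*√U/2 (f(U) = √(U + U)/2 = √(2*U)/2 = (√2*√U)/2 = √2*√U/2)
P(m) = -4/(3*m)
j(Y, k) = -4 - 2*k/9 (j(Y, k) = -4 + (-4/3/6)*k = -4 + (-4/3*⅙)*k = -4 - 2*k/9)
(-41*j(f(-3), -6))*(-5*(3 + 3)) = (-41*(-4 - 2/9*(-6)))*(-5*(3 + 3)) = (-41*(-4 + 4/3))*(-5*6) = -41*(-8/3)*(-30) = (328/3)*(-30) = -3280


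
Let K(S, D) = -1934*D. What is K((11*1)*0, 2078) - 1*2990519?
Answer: -7009371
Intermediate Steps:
K((11*1)*0, 2078) - 1*2990519 = -1934*2078 - 1*2990519 = -4018852 - 2990519 = -7009371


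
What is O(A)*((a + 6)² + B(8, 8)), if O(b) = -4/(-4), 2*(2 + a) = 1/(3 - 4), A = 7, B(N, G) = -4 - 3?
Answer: 21/4 ≈ 5.2500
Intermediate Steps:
B(N, G) = -7
a = -5/2 (a = -2 + 1/(2*(3 - 4)) = -2 + (½)/(-1) = -2 + (½)*(-1) = -2 - ½ = -5/2 ≈ -2.5000)
O(b) = 1 (O(b) = -4*(-¼) = 1)
O(A)*((a + 6)² + B(8, 8)) = 1*((-5/2 + 6)² - 7) = 1*((7/2)² - 7) = 1*(49/4 - 7) = 1*(21/4) = 21/4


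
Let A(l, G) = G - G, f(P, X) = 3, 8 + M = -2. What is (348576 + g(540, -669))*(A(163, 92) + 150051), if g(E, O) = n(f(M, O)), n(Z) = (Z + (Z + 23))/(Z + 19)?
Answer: 104608750341/2 ≈ 5.2304e+10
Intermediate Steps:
M = -10 (M = -8 - 2 = -10)
n(Z) = (23 + 2*Z)/(19 + Z) (n(Z) = (Z + (23 + Z))/(19 + Z) = (23 + 2*Z)/(19 + Z))
g(E, O) = 29/22 (g(E, O) = (23 + 2*3)/(19 + 3) = (23 + 6)/22 = (1/22)*29 = 29/22)
A(l, G) = 0
(348576 + g(540, -669))*(A(163, 92) + 150051) = (348576 + 29/22)*(0 + 150051) = (7668701/22)*150051 = 104608750341/2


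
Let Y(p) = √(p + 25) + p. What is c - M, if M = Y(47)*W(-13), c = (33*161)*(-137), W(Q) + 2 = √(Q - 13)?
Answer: -727881 + (2 - I*√26)*(47 + 6*√2) ≈ -7.2777e+5 - 282.92*I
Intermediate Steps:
W(Q) = -2 + √(-13 + Q) (W(Q) = -2 + √(Q - 13) = -2 + √(-13 + Q))
c = -727881 (c = 5313*(-137) = -727881)
Y(p) = p + √(25 + p) (Y(p) = √(25 + p) + p = p + √(25 + p))
M = (-2 + I*√26)*(47 + 6*√2) (M = (47 + √(25 + 47))*(-2 + √(-13 - 13)) = (47 + √72)*(-2 + √(-26)) = (47 + 6*√2)*(-2 + I*√26) = (-2 + I*√26)*(47 + 6*√2) ≈ -110.97 + 282.92*I)
c - M = -727881 - (-1)*(2 - I*√26)*(47 + 6*√2) = -727881 + (2 - I*√26)*(47 + 6*√2)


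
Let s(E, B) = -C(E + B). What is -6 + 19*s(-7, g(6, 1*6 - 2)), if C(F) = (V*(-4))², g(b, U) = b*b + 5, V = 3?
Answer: -2742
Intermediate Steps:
g(b, U) = 5 + b² (g(b, U) = b² + 5 = 5 + b²)
C(F) = 144 (C(F) = (3*(-4))² = (-12)² = 144)
s(E, B) = -144 (s(E, B) = -1*144 = -144)
-6 + 19*s(-7, g(6, 1*6 - 2)) = -6 + 19*(-144) = -6 - 2736 = -2742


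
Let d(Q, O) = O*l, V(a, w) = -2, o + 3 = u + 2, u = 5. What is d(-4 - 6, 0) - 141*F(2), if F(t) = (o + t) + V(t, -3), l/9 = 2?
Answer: -564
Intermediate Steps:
o = 4 (o = -3 + (5 + 2) = -3 + 7 = 4)
l = 18 (l = 9*2 = 18)
F(t) = 2 + t (F(t) = (4 + t) - 2 = 2 + t)
d(Q, O) = 18*O (d(Q, O) = O*18 = 18*O)
d(-4 - 6, 0) - 141*F(2) = 18*0 - 141*(2 + 2) = 0 - 141*4 = 0 - 564 = -564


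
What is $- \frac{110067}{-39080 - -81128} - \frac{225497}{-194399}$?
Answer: $- \frac{54407383}{37324608} \approx -1.4577$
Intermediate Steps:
$- \frac{110067}{-39080 - -81128} - \frac{225497}{-194399} = - \frac{110067}{-39080 + 81128} - - \frac{3089}{2663} = - \frac{110067}{42048} + \frac{3089}{2663} = \left(-110067\right) \frac{1}{42048} + \frac{3089}{2663} = - \frac{36689}{14016} + \frac{3089}{2663} = - \frac{54407383}{37324608}$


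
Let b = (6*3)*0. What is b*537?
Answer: 0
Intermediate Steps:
b = 0 (b = 18*0 = 0)
b*537 = 0*537 = 0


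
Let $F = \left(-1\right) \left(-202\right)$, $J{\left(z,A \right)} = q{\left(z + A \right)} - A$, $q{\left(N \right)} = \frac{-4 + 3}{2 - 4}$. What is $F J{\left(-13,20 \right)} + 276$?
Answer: $-3663$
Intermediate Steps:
$q{\left(N \right)} = \frac{1}{2}$ ($q{\left(N \right)} = - \frac{1}{-2} = \left(-1\right) \left(- \frac{1}{2}\right) = \frac{1}{2}$)
$J{\left(z,A \right)} = \frac{1}{2} - A$
$F = 202$
$F J{\left(-13,20 \right)} + 276 = 202 \left(\frac{1}{2} - 20\right) + 276 = 202 \left(- \frac{39}{2}\right) + 276 = -3939 + 276 = -3663$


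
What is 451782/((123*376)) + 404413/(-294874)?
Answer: 9542956087/1136444396 ≈ 8.3972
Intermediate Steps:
451782/((123*376)) + 404413/(-294874) = 451782/46248 + 404413*(-1/294874) = 451782*(1/46248) - 404413/294874 = 75297/7708 - 404413/294874 = 9542956087/1136444396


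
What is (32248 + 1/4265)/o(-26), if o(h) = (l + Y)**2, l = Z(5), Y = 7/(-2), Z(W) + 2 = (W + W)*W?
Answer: 550150884/33783065 ≈ 16.285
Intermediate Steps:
Z(W) = -2 + 2*W**2 (Z(W) = -2 + (W + W)*W = -2 + (2*W)*W = -2 + 2*W**2)
Y = -7/2 (Y = 7*(-1/2) = -7/2 ≈ -3.5000)
l = 48 (l = -2 + 2*5**2 = -2 + 2*25 = -2 + 50 = 48)
o(h) = 7921/4 (o(h) = (48 - 7/2)**2 = (89/2)**2 = 7921/4)
(32248 + 1/4265)/o(-26) = (32248 + 1/4265)/(7921/4) = (32248 + 1/4265)*(4/7921) = (137537721/4265)*(4/7921) = 550150884/33783065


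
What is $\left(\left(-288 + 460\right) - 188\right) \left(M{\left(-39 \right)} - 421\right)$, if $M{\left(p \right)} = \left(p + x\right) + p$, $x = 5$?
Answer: $7904$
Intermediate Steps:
$M{\left(p \right)} = 5 + 2 p$ ($M{\left(p \right)} = \left(p + 5\right) + p = \left(5 + p\right) + p = 5 + 2 p$)
$\left(\left(-288 + 460\right) - 188\right) \left(M{\left(-39 \right)} - 421\right) = \left(\left(-288 + 460\right) - 188\right) \left(\left(5 + 2 \left(-39\right)\right) - 421\right) = \left(172 - 188\right) \left(\left(5 - 78\right) - 421\right) = - 16 \left(-73 - 421\right) = \left(-16\right) \left(-494\right) = 7904$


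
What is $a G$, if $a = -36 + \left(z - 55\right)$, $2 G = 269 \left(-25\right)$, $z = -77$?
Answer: $564900$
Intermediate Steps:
$G = - \frac{6725}{2}$ ($G = \frac{269 \left(-25\right)}{2} = \frac{1}{2} \left(-6725\right) = - \frac{6725}{2} \approx -3362.5$)
$a = -168$ ($a = -36 - 132 = -168$)
$a G = \left(-168\right) \left(- \frac{6725}{2}\right) = 564900$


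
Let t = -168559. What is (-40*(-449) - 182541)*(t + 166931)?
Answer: 267937868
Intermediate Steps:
(-40*(-449) - 182541)*(t + 166931) = (-40*(-449) - 182541)*(-168559 + 166931) = (17960 - 182541)*(-1628) = -164581*(-1628) = 267937868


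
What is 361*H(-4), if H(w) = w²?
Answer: 5776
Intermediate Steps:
361*H(-4) = 361*(-4)² = 361*16 = 5776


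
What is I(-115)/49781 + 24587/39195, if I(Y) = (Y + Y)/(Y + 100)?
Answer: 18277111/29121885 ≈ 0.62761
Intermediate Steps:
I(Y) = 2*Y/(100 + Y) (I(Y) = (2*Y)/(100 + Y) = 2*Y/(100 + Y))
I(-115)/49781 + 24587/39195 = (2*(-115)/(100 - 115))/49781 + 24587/39195 = (2*(-115)/(-15))*(1/49781) + 24587*(1/39195) = (2*(-115)*(-1/15))*(1/49781) + 24587/39195 = (46/3)*(1/49781) + 24587/39195 = 46/149343 + 24587/39195 = 18277111/29121885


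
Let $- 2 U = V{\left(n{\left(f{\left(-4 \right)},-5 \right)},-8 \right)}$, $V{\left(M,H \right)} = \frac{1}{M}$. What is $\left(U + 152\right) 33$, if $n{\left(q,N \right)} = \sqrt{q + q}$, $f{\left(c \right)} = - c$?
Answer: $5016 - \frac{33 \sqrt{2}}{8} \approx 5010.2$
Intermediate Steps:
$n{\left(q,N \right)} = \sqrt{2} \sqrt{q}$ ($n{\left(q,N \right)} = \sqrt{2 q} = \sqrt{2} \sqrt{q}$)
$U = - \frac{\sqrt{2}}{8}$ ($U = - \frac{1}{2 \sqrt{2} \sqrt{\left(-1\right) \left(-4\right)}} = - \frac{1}{2 \sqrt{2} \sqrt{4}} = - \frac{1}{2 \sqrt{2} \cdot 2} = - \frac{1}{2 \cdot 2 \sqrt{2}} = - \frac{\frac{1}{4} \sqrt{2}}{2} = - \frac{\sqrt{2}}{8} \approx -0.17678$)
$\left(U + 152\right) 33 = \left(- \frac{\sqrt{2}}{8} + 152\right) 33 = \left(152 - \frac{\sqrt{2}}{8}\right) 33 = 5016 - \frac{33 \sqrt{2}}{8}$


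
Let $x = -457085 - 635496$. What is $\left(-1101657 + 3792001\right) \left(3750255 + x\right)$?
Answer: $7150057299856$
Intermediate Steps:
$x = -1092581$
$\left(-1101657 + 3792001\right) \left(3750255 + x\right) = \left(-1101657 + 3792001\right) \left(3750255 - 1092581\right) = 2690344 \cdot 2657674 = 7150057299856$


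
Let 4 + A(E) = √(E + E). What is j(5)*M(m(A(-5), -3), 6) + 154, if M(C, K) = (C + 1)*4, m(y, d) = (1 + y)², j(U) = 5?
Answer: 154 - 120*I*√10 ≈ 154.0 - 379.47*I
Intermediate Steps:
A(E) = -4 + √2*√E (A(E) = -4 + √(E + E) = -4 + √(2*E) = -4 + √2*√E)
M(C, K) = 4 + 4*C (M(C, K) = (1 + C)*4 = 4 + 4*C)
j(5)*M(m(A(-5), -3), 6) + 154 = 5*(4 + 4*(1 + (-4 + √2*√(-5)))²) + 154 = 5*(4 + 4*(1 + (-4 + √2*(I*√5)))²) + 154 = 5*(4 + 4*(1 + (-4 + I*√10))²) + 154 = 5*(4 + 4*(-3 + I*√10)²) + 154 = (20 + 20*(-3 + I*√10)²) + 154 = 174 + 20*(-3 + I*√10)²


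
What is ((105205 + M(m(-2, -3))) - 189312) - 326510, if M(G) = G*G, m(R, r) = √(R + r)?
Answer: -410622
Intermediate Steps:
M(G) = G²
((105205 + M(m(-2, -3))) - 189312) - 326510 = ((105205 + (√(-2 - 3))²) - 189312) - 326510 = ((105205 + (√(-5))²) - 189312) - 326510 = ((105205 + (I*√5)²) - 189312) - 326510 = ((105205 - 5) - 189312) - 326510 = (105200 - 189312) - 326510 = -84112 - 326510 = -410622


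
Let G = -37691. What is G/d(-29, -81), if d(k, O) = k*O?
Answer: -37691/2349 ≈ -16.046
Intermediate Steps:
d(k, O) = O*k
G/d(-29, -81) = -37691/((-81*(-29))) = -37691/2349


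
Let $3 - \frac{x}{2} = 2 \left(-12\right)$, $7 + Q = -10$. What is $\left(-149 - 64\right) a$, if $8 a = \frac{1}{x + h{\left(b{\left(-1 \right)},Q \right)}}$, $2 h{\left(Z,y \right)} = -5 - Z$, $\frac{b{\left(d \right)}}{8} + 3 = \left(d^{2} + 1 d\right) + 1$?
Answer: $- \frac{213}{476} \approx -0.44748$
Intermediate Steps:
$b{\left(d \right)} = -16 + 8 d + 8 d^{2}$ ($b{\left(d \right)} = -24 + 8 \left(\left(d^{2} + 1 d\right) + 1\right) = -24 + 8 \left(\left(d^{2} + d\right) + 1\right) = -24 + 8 \left(\left(d + d^{2}\right) + 1\right) = -24 + 8 \left(1 + d + d^{2}\right) = -24 + \left(8 + 8 d + 8 d^{2}\right) = -16 + 8 d + 8 d^{2}$)
$Q = -17$ ($Q = -7 - 10 = -17$)
$h{\left(Z,y \right)} = - \frac{5}{2} - \frac{Z}{2}$ ($h{\left(Z,y \right)} = \frac{-5 - Z}{2} = - \frac{5}{2} - \frac{Z}{2}$)
$x = 54$ ($x = 6 - 2 \cdot 2 \left(-12\right) = 6 - -48 = 6 + 48 = 54$)
$a = \frac{1}{476}$ ($a = \frac{1}{8 \left(54 - \left(\frac{5}{2} + \frac{-16 + 8 \left(-1\right) + 8 \left(-1\right)^{2}}{2}\right)\right)} = \frac{1}{8 \left(54 - \left(\frac{5}{2} + \frac{-16 - 8 + 8 \cdot 1}{2}\right)\right)} = \frac{1}{8 \left(54 - \left(\frac{5}{2} + \frac{-16 - 8 + 8}{2}\right)\right)} = \frac{1}{8 \left(54 - - \frac{11}{2}\right)} = \frac{1}{8 \left(54 + \left(- \frac{5}{2} + 8\right)\right)} = \frac{1}{8 \left(54 + \frac{11}{2}\right)} = \frac{1}{8 \cdot \frac{119}{2}} = \frac{1}{8} \cdot \frac{2}{119} = \frac{1}{476} \approx 0.0021008$)
$\left(-149 - 64\right) a = \left(-149 - 64\right) \frac{1}{476} = \left(-213\right) \frac{1}{476} = - \frac{213}{476}$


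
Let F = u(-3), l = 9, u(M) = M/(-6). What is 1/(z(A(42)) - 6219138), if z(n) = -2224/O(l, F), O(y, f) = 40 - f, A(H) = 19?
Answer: -79/491316350 ≈ -1.6079e-7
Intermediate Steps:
u(M) = -M/6 (u(M) = M*(-1/6) = -M/6)
F = 1/2 (F = -1/6*(-3) = 1/2 ≈ 0.50000)
z(n) = -4448/79 (z(n) = -2224/(40 - 1*1/2) = -2224/(40 - 1/2) = -2224/79/2 = -2224*2/79 = -4448/79)
1/(z(A(42)) - 6219138) = 1/(-4448/79 - 6219138) = 1/(-491316350/79) = -79/491316350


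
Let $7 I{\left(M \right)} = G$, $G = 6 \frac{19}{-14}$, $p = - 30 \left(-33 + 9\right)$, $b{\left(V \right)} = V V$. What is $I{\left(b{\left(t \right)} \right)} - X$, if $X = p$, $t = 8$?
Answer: $- \frac{35337}{49} \approx -721.16$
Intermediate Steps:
$b{\left(V \right)} = V^{2}$
$p = 720$ ($p = \left(-30\right) \left(-24\right) = 720$)
$G = - \frac{57}{7}$ ($G = 6 \cdot 19 \left(- \frac{1}{14}\right) = 6 \left(- \frac{19}{14}\right) = - \frac{57}{7} \approx -8.1429$)
$X = 720$
$I{\left(M \right)} = - \frac{57}{49}$ ($I{\left(M \right)} = \frac{1}{7} \left(- \frac{57}{7}\right) = - \frac{57}{49}$)
$I{\left(b{\left(t \right)} \right)} - X = - \frac{57}{49} - 720 = - \frac{35337}{49}$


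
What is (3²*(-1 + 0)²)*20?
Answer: 180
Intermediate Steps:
(3²*(-1 + 0)²)*20 = (9*(-1)²)*20 = (9*1)*20 = 9*20 = 180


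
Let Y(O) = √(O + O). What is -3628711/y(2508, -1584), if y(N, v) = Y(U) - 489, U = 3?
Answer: 591479893/79705 + 3628711*√6/239115 ≈ 7458.0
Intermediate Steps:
Y(O) = √2*√O (Y(O) = √(2*O) = √2*√O)
y(N, v) = -489 + √6 (y(N, v) = √2*√3 - 489 = √6 - 489 = -489 + √6)
-3628711/y(2508, -1584) = -3628711/(-489 + √6)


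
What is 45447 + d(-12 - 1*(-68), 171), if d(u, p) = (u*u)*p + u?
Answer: 581759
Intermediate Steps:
d(u, p) = u + p*u² (d(u, p) = u²*p + u = p*u² + u = u + p*u²)
45447 + d(-12 - 1*(-68), 171) = 45447 + (-12 - 1*(-68))*(1 + 171*(-12 - 1*(-68))) = 45447 + (-12 + 68)*(1 + 171*(-12 + 68)) = 45447 + 56*(1 + 171*56) = 45447 + 56*(1 + 9576) = 45447 + 56*9577 = 45447 + 536312 = 581759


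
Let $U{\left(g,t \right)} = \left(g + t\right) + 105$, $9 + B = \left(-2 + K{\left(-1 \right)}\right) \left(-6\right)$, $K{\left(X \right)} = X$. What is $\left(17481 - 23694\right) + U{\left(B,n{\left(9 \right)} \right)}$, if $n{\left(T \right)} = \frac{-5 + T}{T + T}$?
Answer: $- \frac{54889}{9} \approx -6098.8$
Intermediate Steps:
$B = 9$ ($B = -9 + \left(-2 - 1\right) \left(-6\right) = -9 - -18 = -9 + 18 = 9$)
$n{\left(T \right)} = \frac{-5 + T}{2 T}$
$U{\left(g,t \right)} = 105 + g + t$
$\left(17481 - 23694\right) + U{\left(B,n{\left(9 \right)} \right)} = \left(17481 - 23694\right) + \left(105 + 9 + \frac{-5 + 9}{2 \cdot 9}\right) = -6213 + \left(105 + 9 + \frac{1}{2} \cdot \frac{1}{9} \cdot 4\right) = -6213 + \left(105 + 9 + \frac{2}{9}\right) = -6213 + \frac{1028}{9} = - \frac{54889}{9}$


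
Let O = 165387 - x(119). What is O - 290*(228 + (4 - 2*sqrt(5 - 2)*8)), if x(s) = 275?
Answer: 97832 + 4640*sqrt(3) ≈ 1.0587e+5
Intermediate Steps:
O = 165112 (O = 165387 - 1*275 = 165387 - 275 = 165112)
O - 290*(228 + (4 - 2*sqrt(5 - 2)*8)) = 165112 - 290*(228 + (4 - 2*sqrt(5 - 2)*8)) = 165112 - 290*(228 + (4 - 2*sqrt(3)*8)) = 165112 - 290*(228 + (4 - 16*sqrt(3))) = 165112 - 290*(232 - 16*sqrt(3)) = 165112 - (67280 - 4640*sqrt(3)) = 165112 + (-67280 + 4640*sqrt(3)) = 97832 + 4640*sqrt(3)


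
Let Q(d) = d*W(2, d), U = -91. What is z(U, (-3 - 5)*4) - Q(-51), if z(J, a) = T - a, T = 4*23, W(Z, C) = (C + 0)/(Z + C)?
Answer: 8677/49 ≈ 177.08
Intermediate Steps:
W(Z, C) = C/(C + Z)
T = 92
Q(d) = d**2/(2 + d) (Q(d) = d*(d/(d + 2)) = d*(d/(2 + d)) = d**2/(2 + d))
z(J, a) = 92 - a
z(U, (-3 - 5)*4) - Q(-51) = (92 - (-3 - 5)*4) - (-51)**2/(2 - 51) = (92 - (-8)*4) - 2601/(-49) = (92 - 1*(-32)) - 2601*(-1)/49 = (92 + 32) - 1*(-2601/49) = 124 + 2601/49 = 8677/49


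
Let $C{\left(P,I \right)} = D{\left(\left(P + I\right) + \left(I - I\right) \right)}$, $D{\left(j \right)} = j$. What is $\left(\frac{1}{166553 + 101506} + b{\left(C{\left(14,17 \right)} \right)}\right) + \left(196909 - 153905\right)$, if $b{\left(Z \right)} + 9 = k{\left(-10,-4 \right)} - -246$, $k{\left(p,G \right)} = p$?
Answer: $\frac{11588458630}{268059} \approx 43231.0$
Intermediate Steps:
$C{\left(P,I \right)} = I + P$ ($C{\left(P,I \right)} = \left(P + I\right) + \left(I - I\right) = \left(I + P\right) + 0 = I + P$)
$b{\left(Z \right)} = 227$ ($b{\left(Z \right)} = -9 - -236 = -9 + \left(-10 + 246\right) = -9 + 236 = 227$)
$\left(\frac{1}{166553 + 101506} + b{\left(C{\left(14,17 \right)} \right)}\right) + \left(196909 - 153905\right) = \left(\frac{1}{166553 + 101506} + 227\right) + \left(196909 - 153905\right) = \left(\frac{1}{268059} + 227\right) + 43004 = \frac{60849394}{268059} + 43004 = \frac{11588458630}{268059}$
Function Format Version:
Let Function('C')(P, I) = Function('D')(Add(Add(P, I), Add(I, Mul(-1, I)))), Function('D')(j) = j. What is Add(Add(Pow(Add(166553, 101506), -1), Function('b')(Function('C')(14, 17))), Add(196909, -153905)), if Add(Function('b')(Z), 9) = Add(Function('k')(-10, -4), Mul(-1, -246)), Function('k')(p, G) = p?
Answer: Rational(11588458630, 268059) ≈ 43231.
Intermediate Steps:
Function('C')(P, I) = Add(I, P) (Function('C')(P, I) = Add(Add(P, I), Add(I, Mul(-1, I))) = Add(Add(I, P), 0) = Add(I, P))
Function('b')(Z) = 227 (Function('b')(Z) = Add(-9, Add(-10, Mul(-1, -246))) = Add(-9, Add(-10, 246)) = Add(-9, 236) = 227)
Add(Add(Pow(Add(166553, 101506), -1), Function('b')(Function('C')(14, 17))), Add(196909, -153905)) = Add(Add(Pow(Add(166553, 101506), -1), 227), Add(196909, -153905)) = Add(Add(Pow(268059, -1), 227), 43004) = Add(Add(Rational(1, 268059), 227), 43004) = Add(Rational(60849394, 268059), 43004) = Rational(11588458630, 268059)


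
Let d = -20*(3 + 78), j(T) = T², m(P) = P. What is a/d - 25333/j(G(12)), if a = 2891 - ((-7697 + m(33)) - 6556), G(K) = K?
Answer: -1208429/6480 ≈ -186.49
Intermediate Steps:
d = -1620 (d = -20*81 = -1620)
a = 17111 (a = 2891 - ((-7697 + 33) - 6556) = 2891 - (-7664 - 6556) = 2891 - 1*(-14220) = 2891 + 14220 = 17111)
a/d - 25333/j(G(12)) = 17111/(-1620) - 25333/(12²) = 17111*(-1/1620) - 25333/144 = -17111/1620 - 25333*1/144 = -17111/1620 - 25333/144 = -1208429/6480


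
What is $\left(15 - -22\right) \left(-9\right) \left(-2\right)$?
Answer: $666$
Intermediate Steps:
$\left(15 - -22\right) \left(-9\right) \left(-2\right) = \left(15 + 22\right) \left(-9\right) \left(-2\right) = 37 \left(-9\right) \left(-2\right) = \left(-333\right) \left(-2\right) = 666$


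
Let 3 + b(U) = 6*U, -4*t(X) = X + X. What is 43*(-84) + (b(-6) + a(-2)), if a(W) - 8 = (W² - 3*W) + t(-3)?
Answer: -7263/2 ≈ -3631.5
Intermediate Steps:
t(X) = -X/2 (t(X) = -(X + X)/4 = -X/2)
b(U) = -3 + 6*U
a(W) = 19/2 + W² - 3*W (a(W) = 8 + ((W² - 3*W) - ½*(-3)) = 8 + ((W² - 3*W) + 3/2) = 8 + (3/2 + W² - 3*W) = 19/2 + W² - 3*W)
43*(-84) + (b(-6) + a(-2)) = 43*(-84) + ((-3 + 6*(-6)) + (19/2 + (-2)² - 3*(-2))) = -3612 + ((-3 - 36) + (19/2 + 4 + 6)) = -3612 + (-39 + 39/2) = -3612 - 39/2 = -7263/2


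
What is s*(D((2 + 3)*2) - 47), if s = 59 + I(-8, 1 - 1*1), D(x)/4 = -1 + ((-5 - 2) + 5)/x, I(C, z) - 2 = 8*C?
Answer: 777/5 ≈ 155.40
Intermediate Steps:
I(C, z) = 2 + 8*C
D(x) = -4 - 8/x (D(x) = 4*(-1 + ((-5 - 2) + 5)/x) = 4*(-1 + (-7 + 5)/x) = 4*(-1 - 2/x) = -4 - 8/x)
s = -3 (s = 59 + (2 + 8*(-8)) = 59 + (2 - 64) = 59 - 62 = -3)
s*(D((2 + 3)*2) - 47) = -3*((-4 - 8*1/(2*(2 + 3))) - 47) = -3*((-4 - 8/(5*2)) - 47) = -3*((-4 - 8/10) - 47) = -3*((-4 - 8*1/10) - 47) = -3*((-4 - 4/5) - 47) = -3*(-24/5 - 47) = -3*(-259/5) = 777/5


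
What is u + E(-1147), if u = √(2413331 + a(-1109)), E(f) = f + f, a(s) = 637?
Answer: -2294 + 4*√150873 ≈ -740.30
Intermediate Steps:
E(f) = 2*f
u = 4*√150873 (u = √(2413331 + 637) = √2413968 = 4*√150873 ≈ 1553.7)
u + E(-1147) = 4*√150873 + 2*(-1147) = 4*√150873 - 2294 = -2294 + 4*√150873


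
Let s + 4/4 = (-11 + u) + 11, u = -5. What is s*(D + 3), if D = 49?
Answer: -312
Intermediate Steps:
s = -6 (s = -1 + ((-11 - 5) + 11) = -1 + (-16 + 11) = -1 - 5 = -6)
s*(D + 3) = -6*(49 + 3) = -6*52 = -312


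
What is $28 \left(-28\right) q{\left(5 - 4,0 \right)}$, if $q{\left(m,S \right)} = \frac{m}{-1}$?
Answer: $784$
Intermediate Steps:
$q{\left(m,S \right)} = - m$ ($q{\left(m,S \right)} = m \left(-1\right) = - m$)
$28 \left(-28\right) q{\left(5 - 4,0 \right)} = 28 \left(-28\right) \left(- (5 - 4)\right) = - 784 \left(\left(-1\right) 1\right) = \left(-784\right) \left(-1\right) = 784$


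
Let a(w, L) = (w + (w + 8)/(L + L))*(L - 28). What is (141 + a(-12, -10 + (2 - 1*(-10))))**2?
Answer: 229441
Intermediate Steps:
a(w, L) = (-28 + L)*(w + (8 + w)/(2*L)) (a(w, L) = (w + (8 + w)/((2*L)))*(-28 + L) = (w + (8 + w)*(1/(2*L)))*(-28 + L) = (w + (8 + w)/(2*L))*(-28 + L) = (-28 + L)*(w + (8 + w)/(2*L)))
(141 + a(-12, -10 + (2 - 1*(-10))))**2 = (141 + (4 - 112/(-10 + (2 - 1*(-10))) - 55/2*(-12) + (-10 + (2 - 1*(-10)))*(-12) - 14*(-12)/(-10 + (2 - 1*(-10)))))**2 = (141 + (4 - 112/(-10 + (2 + 10)) + 330 + (-10 + (2 + 10))*(-12) - 14*(-12)/(-10 + (2 + 10))))**2 = (141 + (4 - 112/(-10 + 12) + 330 + (-10 + 12)*(-12) - 14*(-12)/(-10 + 12)))**2 = (141 + (4 - 112/2 + 330 + 2*(-12) - 14*(-12)/2))**2 = (141 + (4 - 112*1/2 + 330 - 24 - 14*(-12)*1/2))**2 = (141 + (4 - 56 + 330 - 24 + 84))**2 = (141 + 338)**2 = 479**2 = 229441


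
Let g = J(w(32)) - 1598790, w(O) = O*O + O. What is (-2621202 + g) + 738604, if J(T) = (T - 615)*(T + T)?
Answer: -2549996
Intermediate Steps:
w(O) = O + O² (w(O) = O² + O = O + O²)
J(T) = 2*T*(-615 + T) (J(T) = (-615 + T)*(2*T) = 2*T*(-615 + T))
g = -667398 (g = 2*(32*(1 + 32))*(-615 + 32*(1 + 32)) - 1598790 = 2*(32*33)*(-615 + 32*33) - 1598790 = 2*1056*(-615 + 1056) - 1598790 = 2*1056*441 - 1598790 = 931392 - 1598790 = -667398)
(-2621202 + g) + 738604 = (-2621202 - 667398) + 738604 = -3288600 + 738604 = -2549996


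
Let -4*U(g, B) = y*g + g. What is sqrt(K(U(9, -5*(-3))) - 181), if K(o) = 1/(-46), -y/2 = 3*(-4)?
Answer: I*sqrt(383042)/46 ≈ 13.454*I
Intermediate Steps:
y = 24 (y = -6*(-4) = -2*(-12) = 24)
U(g, B) = -25*g/4 (U(g, B) = -(24*g + g)/4 = -25*g/4)
K(o) = -1/46
sqrt(K(U(9, -5*(-3))) - 181) = sqrt(-1/46 - 181) = sqrt(-8327/46) = I*sqrt(383042)/46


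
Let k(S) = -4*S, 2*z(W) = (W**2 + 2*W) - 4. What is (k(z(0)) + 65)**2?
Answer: 5329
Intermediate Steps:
z(W) = -2 + W + W**2/2 (z(W) = ((W**2 + 2*W) - 4)/2 = (-4 + W**2 + 2*W)/2 = -2 + W + W**2/2)
(k(z(0)) + 65)**2 = (-4*(-2 + 0 + (1/2)*0**2) + 65)**2 = (-4*(-2 + 0 + (1/2)*0) + 65)**2 = (-4*(-2 + 0 + 0) + 65)**2 = (-4*(-2) + 65)**2 = (8 + 65)**2 = 73**2 = 5329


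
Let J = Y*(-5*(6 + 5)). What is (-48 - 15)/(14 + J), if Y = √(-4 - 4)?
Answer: -147/4066 - 1155*I*√2/4066 ≈ -0.036153 - 0.40173*I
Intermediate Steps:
Y = 2*I*√2 (Y = √(-8) = 2*I*√2 ≈ 2.8284*I)
J = -110*I*√2 (J = (2*I*√2)*(-5*(6 + 5)) = (2*I*√2)*(-5*11) = (2*I*√2)*(-55) = -110*I*√2 ≈ -155.56*I)
(-48 - 15)/(14 + J) = (-48 - 15)/(14 - 110*I*√2) = -63/(14 - 110*I*√2)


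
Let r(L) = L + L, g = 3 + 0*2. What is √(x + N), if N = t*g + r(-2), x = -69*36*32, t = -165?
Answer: I*√79987 ≈ 282.82*I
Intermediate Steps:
g = 3 (g = 3 + 0 = 3)
r(L) = 2*L
x = -79488 (x = -2484*32 = -79488)
N = -499 (N = -165*3 + 2*(-2) = -495 - 4 = -499)
√(x + N) = √(-79488 - 499) = √(-79987) = I*√79987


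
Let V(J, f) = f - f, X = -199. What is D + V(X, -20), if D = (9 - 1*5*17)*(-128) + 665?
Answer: 10393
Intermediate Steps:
D = 10393 (D = (9 - 5*17)*(-128) + 665 = (9 - 85)*(-128) + 665 = -76*(-128) + 665 = 9728 + 665 = 10393)
V(J, f) = 0
D + V(X, -20) = 10393 + 0 = 10393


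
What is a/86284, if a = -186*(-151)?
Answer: 14043/43142 ≈ 0.32551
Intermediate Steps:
a = 28086
a/86284 = 28086/86284 = 28086*(1/86284) = 14043/43142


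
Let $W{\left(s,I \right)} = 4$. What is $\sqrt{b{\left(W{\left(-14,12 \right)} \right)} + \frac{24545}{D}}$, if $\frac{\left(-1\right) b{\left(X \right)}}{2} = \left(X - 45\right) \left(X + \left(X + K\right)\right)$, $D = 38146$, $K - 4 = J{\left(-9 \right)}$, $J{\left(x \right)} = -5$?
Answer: $\frac{\sqrt{836173632954}}{38146} \approx 23.972$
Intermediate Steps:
$K = -1$ ($K = 4 - 5 = -1$)
$b{\left(X \right)} = - 2 \left(-1 + 2 X\right) \left(-45 + X\right)$ ($b{\left(X \right)} = - 2 \left(X - 45\right) \left(X + \left(X - 1\right)\right) = - 2 \left(-45 + X\right) \left(X + \left(-1 + X\right)\right) = - 2 \left(-45 + X\right) \left(-1 + 2 X\right) = - 2 \left(-1 + 2 X\right) \left(-45 + X\right)$)
$\sqrt{b{\left(W{\left(-14,12 \right)} \right)} + \frac{24545}{D}} = \sqrt{\left(-90 - 4 \cdot 4^{2} + 182 \cdot 4\right) + \frac{24545}{38146}} = \sqrt{\left(-90 - 64 + 728\right) + 24545 \cdot \frac{1}{38146}} = \sqrt{\left(-90 - 64 + 728\right) + \frac{24545}{38146}} = \sqrt{574 + \frac{24545}{38146}} = \sqrt{\frac{21920349}{38146}} = \frac{\sqrt{836173632954}}{38146}$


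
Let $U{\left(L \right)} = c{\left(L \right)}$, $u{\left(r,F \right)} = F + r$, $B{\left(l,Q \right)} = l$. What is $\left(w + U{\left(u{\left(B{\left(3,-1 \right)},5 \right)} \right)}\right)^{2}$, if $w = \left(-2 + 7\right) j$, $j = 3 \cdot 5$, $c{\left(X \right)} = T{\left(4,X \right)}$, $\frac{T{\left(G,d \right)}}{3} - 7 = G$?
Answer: $11664$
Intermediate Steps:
$T{\left(G,d \right)} = 21 + 3 G$
$c{\left(X \right)} = 33$ ($c{\left(X \right)} = 21 + 3 \cdot 4 = 21 + 12 = 33$)
$j = 15$
$U{\left(L \right)} = 33$
$w = 75$ ($w = \left(-2 + 7\right) 15 = 5 \cdot 15 = 75$)
$\left(w + U{\left(u{\left(B{\left(3,-1 \right)},5 \right)} \right)}\right)^{2} = \left(75 + 33\right)^{2} = 108^{2} = 11664$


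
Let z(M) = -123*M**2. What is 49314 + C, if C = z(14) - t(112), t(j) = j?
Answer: 25094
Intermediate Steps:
C = -24220 (C = -123*14**2 - 1*112 = -123*196 - 112 = -24108 - 112 = -24220)
49314 + C = 49314 - 24220 = 25094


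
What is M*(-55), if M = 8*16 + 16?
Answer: -7920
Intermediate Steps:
M = 144 (M = 128 + 16 = 144)
M*(-55) = 144*(-55) = -7920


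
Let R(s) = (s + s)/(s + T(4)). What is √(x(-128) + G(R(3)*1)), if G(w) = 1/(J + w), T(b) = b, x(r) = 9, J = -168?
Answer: √1367990/390 ≈ 2.9990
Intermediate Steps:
R(s) = 2*s/(4 + s) (R(s) = (s + s)/(s + 4) = (2*s)/(4 + s) = 2*s/(4 + s))
G(w) = 1/(-168 + w)
√(x(-128) + G(R(3)*1)) = √(9 + 1/(-168 + (2*3/(4 + 3))*1)) = √(9 + 1/(-168 + (2*3/7)*1)) = √(9 + 1/(-168 + (2*3*(⅐))*1)) = √(9 + 1/(-168 + (6/7)*1)) = √(9 + 1/(-168 + 6/7)) = √(9 + 1/(-1170/7)) = √(9 - 7/1170) = √(10523/1170) = √1367990/390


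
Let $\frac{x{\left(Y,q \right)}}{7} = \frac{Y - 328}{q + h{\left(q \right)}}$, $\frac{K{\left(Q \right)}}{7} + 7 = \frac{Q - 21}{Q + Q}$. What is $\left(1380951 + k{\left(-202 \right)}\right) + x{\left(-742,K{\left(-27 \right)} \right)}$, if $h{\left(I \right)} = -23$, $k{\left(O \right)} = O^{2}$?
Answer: $\frac{420873185}{296} \approx 1.4219 \cdot 10^{6}$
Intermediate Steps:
$K{\left(Q \right)} = -49 + \frac{7 \left(-21 + Q\right)}{2 Q}$ ($K{\left(Q \right)} = -49 + 7 \frac{Q - 21}{Q + Q} = -49 + 7 \frac{-21 + Q}{2 Q} = -49 + \frac{7 \left(-21 + Q\right)}{2 Q}$)
$x{\left(Y,q \right)} = \frac{7 \left(-328 + Y\right)}{-23 + q}$ ($x{\left(Y,q \right)} = 7 \frac{Y - 328}{q - 23} = 7 \frac{-328 + Y}{-23 + q} = \frac{7 \left(-328 + Y\right)}{-23 + q}$)
$\left(1380951 + k{\left(-202 \right)}\right) + x{\left(-742,K{\left(-27 \right)} \right)} = \left(1380951 + \left(-202\right)^{2}\right) + \frac{7 \left(-328 - 742\right)}{-23 + \frac{7 \left(-21 - -351\right)}{2 \left(-27\right)}} = \left(1380951 + 40804\right) + 7 \frac{1}{-23 + \frac{7}{2} \left(- \frac{1}{27}\right) \left(-21 + 351\right)} \left(-1070\right) = 1421755 + 7 \frac{1}{-23 + \frac{7}{2} \left(- \frac{1}{27}\right) 330} \left(-1070\right) = 1421755 + 7 \frac{1}{-23 - \frac{385}{9}} \left(-1070\right) = 1421755 + 7 \frac{1}{- \frac{592}{9}} \left(-1070\right) = 1421755 + 7 \left(- \frac{9}{592}\right) \left(-1070\right) = 1421755 + \frac{33705}{296} = \frac{420873185}{296}$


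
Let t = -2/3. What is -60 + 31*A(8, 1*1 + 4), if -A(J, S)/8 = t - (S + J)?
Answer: 9988/3 ≈ 3329.3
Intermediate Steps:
t = -2/3 (t = -2*1/3 = -2/3 ≈ -0.66667)
A(J, S) = 16/3 + 8*J + 8*S (A(J, S) = -8*(-2/3 - (S + J)) = -8*(-2/3 - (J + S)) = -8*(-2/3 + (-J - S)) = -8*(-2/3 - J - S) = 16/3 + 8*J + 8*S)
-60 + 31*A(8, 1*1 + 4) = -60 + 31*(16/3 + 8*8 + 8*(1*1 + 4)) = -60 + 31*(16/3 + 64 + 8*(1 + 4)) = -60 + 31*(16/3 + 64 + 8*5) = -60 + 31*(16/3 + 64 + 40) = -60 + 31*(328/3) = -60 + 10168/3 = 9988/3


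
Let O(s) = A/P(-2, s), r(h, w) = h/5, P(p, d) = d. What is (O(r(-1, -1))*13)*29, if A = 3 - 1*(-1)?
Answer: -7540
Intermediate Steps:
r(h, w) = h/5 (r(h, w) = h*(1/5) = h/5)
A = 4 (A = 3 + 1 = 4)
O(s) = 4/s
(O(r(-1, -1))*13)*29 = ((4/(((1/5)*(-1))))*13)*29 = ((4/(-1/5))*13)*29 = ((4*(-5))*13)*29 = -20*13*29 = -260*29 = -7540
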